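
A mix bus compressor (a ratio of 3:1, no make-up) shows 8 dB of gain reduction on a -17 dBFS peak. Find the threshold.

Let T be the threshold. Output overshoot = (input overshoot)/R, so -25 − T = (-17 − T)/3.
3·(-25 − T) = -17 − T → 2·T = -75 − (-17) = -58.
T = -58/2 = -29 dBFS.

-29 dBFS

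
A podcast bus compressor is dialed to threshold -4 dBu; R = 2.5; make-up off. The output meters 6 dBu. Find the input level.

That's 10 dB above the -4 dBu threshold.
Before 2.5:1 compression the overshoot was 10 × 2.5 = 25 dB, so input = -4 + 25 = 21 dBu.

21 dBu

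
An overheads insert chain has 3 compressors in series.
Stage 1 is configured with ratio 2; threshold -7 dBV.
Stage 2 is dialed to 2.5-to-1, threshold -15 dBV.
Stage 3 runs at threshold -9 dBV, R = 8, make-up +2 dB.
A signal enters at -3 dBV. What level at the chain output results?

-9 dBV

Stage 1: 4 dB above -7 dBV, reduced 2:1 to 2 dB above → -5 dBV.
Stage 2: 10 dB above -15 dBV, reduced 2.5:1 to 4 dB above → -11 dBV.
Stage 3: -11 dBV ≤ -9 dBV, so stage 3 doesn't engage; make-up brings it to -9 dBV.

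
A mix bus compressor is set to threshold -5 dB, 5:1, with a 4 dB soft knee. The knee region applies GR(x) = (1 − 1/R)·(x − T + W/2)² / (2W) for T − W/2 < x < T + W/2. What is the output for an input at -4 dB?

x − T + W/2 = -4 − (-5) + 2 = 3.
GR = (1 − 1/5) × 3² / 8 = 0.8 × 9 / 8 = 0.9 dB.
Output = -4 − 0.9 = -4.9 dB.

-4.9 dB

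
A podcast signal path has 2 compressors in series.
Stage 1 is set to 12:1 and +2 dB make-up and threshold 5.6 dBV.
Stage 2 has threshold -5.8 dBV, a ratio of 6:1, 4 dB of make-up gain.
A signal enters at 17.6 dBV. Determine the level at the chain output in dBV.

Stage 1: 12 dB above 5.6 dBV, reduced 12:1 to 1 dB above → 6.6 dBV; +2 dB make-up → 8.6 dBV.
Stage 2: overshoot 14.4 dB → 14.4/6 = 2.4 dB → -3.4 dBV; +4 dB make-up → 0.6 dBV.

0.6 dBV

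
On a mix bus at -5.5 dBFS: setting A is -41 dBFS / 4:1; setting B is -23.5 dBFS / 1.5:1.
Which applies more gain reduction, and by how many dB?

A: GR = 35.5 − 35.5/4 = 26.625 dB.
B: GR = 18 − 18/1.5 = 6 dB.
A reduces 20.625 dB more.

A, by 20.625 dB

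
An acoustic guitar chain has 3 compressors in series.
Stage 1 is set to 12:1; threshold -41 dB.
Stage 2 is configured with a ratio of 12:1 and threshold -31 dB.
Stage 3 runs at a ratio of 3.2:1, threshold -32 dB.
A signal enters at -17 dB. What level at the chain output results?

Stage 1: -17 dB is 24 dB over -41 dB; at 12:1 that becomes 2 dB over, giving -39 dB.
Stage 2: -39 dB is at or below the -31 dB threshold — no compression; output -39 dB.
Stage 3: -39 dB is at or below the -32 dB threshold — no compression; output -39 dB.

-39 dB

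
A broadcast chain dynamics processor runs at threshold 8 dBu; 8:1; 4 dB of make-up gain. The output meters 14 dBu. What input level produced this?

24 dBu

Before make-up, the level was 14 − 4 = 10 dBu.
That's 2 dB above the 8 dBu threshold.
Input overshoot = R × output overshoot = 16 dB → input = 8 + 16 = 24 dBu.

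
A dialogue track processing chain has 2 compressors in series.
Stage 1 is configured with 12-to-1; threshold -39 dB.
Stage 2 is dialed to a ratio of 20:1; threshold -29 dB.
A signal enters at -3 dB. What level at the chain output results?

Stage 1: 36 dB above -39 dB, reduced 12:1 to 3 dB above → -36 dB.
Stage 2: -36 dB ≤ -29 dB, so stage 2 doesn't engage; output -36 dB.

-36 dB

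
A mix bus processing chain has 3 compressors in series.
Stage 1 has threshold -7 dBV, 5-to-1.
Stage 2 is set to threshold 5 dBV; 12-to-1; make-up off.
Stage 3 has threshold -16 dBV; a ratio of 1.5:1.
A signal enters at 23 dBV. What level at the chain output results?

-6 dBV

Stage 1: 30 dB above -7 dBV, reduced 5:1 to 6 dB above → -1 dBV.
Stage 2: -1 dBV is at or below the 5 dBV threshold — no compression; output -1 dBV.
Stage 3: -1 dBV is 15 dB over -16 dBV; at 1.5:1 that becomes 10 dB over, giving -6 dBV.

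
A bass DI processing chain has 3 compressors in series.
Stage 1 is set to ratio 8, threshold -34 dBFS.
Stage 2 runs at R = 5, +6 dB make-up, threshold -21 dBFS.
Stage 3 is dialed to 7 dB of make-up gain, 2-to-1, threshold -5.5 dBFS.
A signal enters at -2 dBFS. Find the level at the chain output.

Stage 1: overshoot 32 dB → 32/8 = 4 dB → -30 dBFS.
Stage 2: below threshold (-30 ≤ -21); passes unchanged; make-up brings it to -24 dBFS.
Stage 3: -24 dBFS ≤ -5.5 dBFS, so stage 3 doesn't engage; make-up brings it to -17 dBFS.

-17 dBFS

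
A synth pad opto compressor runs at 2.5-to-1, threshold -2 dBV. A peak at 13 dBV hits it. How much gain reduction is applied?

9 dB

13 dBV exceeds the threshold by 15 dB.
At 2.5:1, output sits 15/2.5 = 6 dB above threshold.
So the signal is attenuated by 15 − 6 = 9 dB.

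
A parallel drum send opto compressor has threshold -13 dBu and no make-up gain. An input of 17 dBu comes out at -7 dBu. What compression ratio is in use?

5:1

Input overshoot = 17 − (-13) = 30 dB; output overshoot = -7 − (-13) = 6 dB.
Ratio = 30 / 6 = 5.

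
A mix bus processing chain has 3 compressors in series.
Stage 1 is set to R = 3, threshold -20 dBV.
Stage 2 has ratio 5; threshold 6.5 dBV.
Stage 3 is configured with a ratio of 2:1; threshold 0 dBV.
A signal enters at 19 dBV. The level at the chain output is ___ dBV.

Stage 1: 19 dBV is 39 dB over -20 dBV; at 3:1 that becomes 13 dB over, giving -7 dBV.
Stage 2: -7 dBV ≤ 6.5 dBV, so stage 2 doesn't engage; output -7 dBV.
Stage 3: below threshold (-7 ≤ 0); passes unchanged; output -7 dBV.

-7 dBV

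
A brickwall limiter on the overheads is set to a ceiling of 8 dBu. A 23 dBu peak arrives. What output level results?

The limiter clamps the peak to its 8 dBu ceiling.

8 dBu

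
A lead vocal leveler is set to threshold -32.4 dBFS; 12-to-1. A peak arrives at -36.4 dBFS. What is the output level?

-36.4 dBFS is 4 dB below the -32.4 dBFS threshold, so no gain reduction is applied.
Output = input = -36.4 dBFS.

-36.4 dBFS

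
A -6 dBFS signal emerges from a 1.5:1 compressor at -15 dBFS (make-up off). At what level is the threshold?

-33 dBFS

Input is 27 dB above T (since output overshoot × R = input overshoot: (-15 − T)·1.5 = -6 − T gives T = -33 dBFS).
Check: -33 + (-6 − (-33))/1.5 = -33 + 18 = -15 dBFS. ✓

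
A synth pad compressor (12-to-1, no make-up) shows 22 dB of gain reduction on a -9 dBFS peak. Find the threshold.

Let T be the threshold. Output overshoot = (input overshoot)/R, so -31 − T = (-9 − T)/12.
12·(-31 − T) = -9 − T → 11·T = -372 − (-9) = -363.
T = -363/11 = -33 dBFS.

-33 dBFS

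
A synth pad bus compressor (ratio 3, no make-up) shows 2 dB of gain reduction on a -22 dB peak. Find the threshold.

Let T be the threshold. Output overshoot = (input overshoot)/R, so -24 − T = (-22 − T)/3.
3·(-24 − T) = -22 − T → 2·T = -72 − (-22) = -50.
T = -50/2 = -25 dB.

-25 dB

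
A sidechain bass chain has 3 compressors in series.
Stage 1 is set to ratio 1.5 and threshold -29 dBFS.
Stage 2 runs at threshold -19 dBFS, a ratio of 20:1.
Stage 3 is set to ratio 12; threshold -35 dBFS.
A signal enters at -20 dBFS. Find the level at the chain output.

-34 dBFS

Stage 1: overshoot 9 dB → 9/1.5 = 6 dB → -23 dBFS.
Stage 2: -23 dBFS is at or below the -19 dBFS threshold — no compression; output -23 dBFS.
Stage 3: 12 dB above -35 dBFS, reduced 12:1 to 1 dB above → -34 dBFS.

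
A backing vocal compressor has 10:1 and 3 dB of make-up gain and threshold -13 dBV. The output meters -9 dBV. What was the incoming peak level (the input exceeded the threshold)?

-3 dBV

Before make-up, the level was -9 − 3 = -12 dBV.
Post-compression overshoot = -12 − (-13) = 1 dB.
Input overshoot = R × output overshoot = 10 dB → input = -13 + 10 = -3 dBV.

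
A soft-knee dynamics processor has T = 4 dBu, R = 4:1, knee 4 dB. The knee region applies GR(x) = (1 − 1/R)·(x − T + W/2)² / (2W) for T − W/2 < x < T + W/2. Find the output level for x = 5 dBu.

x − T + W/2 = 5 − 4 + 2 = 3.
GR = (1 − 1/4) × 3² / 8 = 0.75 × 9 / 8 = 0.84375 dB.
Output = 5 − 0.84375 = 4.15625 dBu.

4.15625 dBu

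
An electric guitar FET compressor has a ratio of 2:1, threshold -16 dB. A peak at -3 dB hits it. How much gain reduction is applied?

6.5 dB

The signal is 13 dB above threshold.
A 2:1 ratio leaves 6.5 dB of that excess.
Gain reduction = 13 − 6.5 = 6.5 dB.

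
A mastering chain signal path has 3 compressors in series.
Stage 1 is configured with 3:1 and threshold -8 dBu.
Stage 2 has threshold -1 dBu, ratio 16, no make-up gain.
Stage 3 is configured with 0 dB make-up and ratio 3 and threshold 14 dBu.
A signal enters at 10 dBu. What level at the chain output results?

-2 dBu

Stage 1: 10 dBu is 18 dB over -8 dBu; at 3:1 that becomes 6 dB over, giving -2 dBu.
Stage 2: below threshold (-2 ≤ -1); passes unchanged; output -2 dBu.
Stage 3: below threshold (-2 ≤ 14); passes unchanged; output -2 dBu.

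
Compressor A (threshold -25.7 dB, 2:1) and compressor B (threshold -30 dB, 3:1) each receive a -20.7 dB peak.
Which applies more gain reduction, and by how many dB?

B, by 3.7 dB

A: overshoot 5 dB → output overshoot 2.5 dB → GR 2.5 dB.
B: overshoot 9.3 dB → output overshoot 3.1 dB → GR 6.2 dB.
B applies 3.7 dB more gain reduction.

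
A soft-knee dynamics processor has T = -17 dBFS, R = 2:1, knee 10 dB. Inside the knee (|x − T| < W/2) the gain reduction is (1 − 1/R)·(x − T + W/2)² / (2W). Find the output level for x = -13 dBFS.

-15.025 dBFS

x − T + W/2 = -13 − (-17) + 5 = 9.
GR = (1 − 1/2) × 9² / 20 = 0.5 × 81 / 20 = 2.025 dB.
Output = -13 − 2.025 = -15.025 dBFS.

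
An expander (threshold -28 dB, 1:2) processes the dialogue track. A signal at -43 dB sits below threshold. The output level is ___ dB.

-58 dB

Below threshold, a 1:2 expander applies gain = (2−1)×(T − x) of attenuation.
(2−1) × 15 = 15 dB, so output = -43 − 15 = -58 dB.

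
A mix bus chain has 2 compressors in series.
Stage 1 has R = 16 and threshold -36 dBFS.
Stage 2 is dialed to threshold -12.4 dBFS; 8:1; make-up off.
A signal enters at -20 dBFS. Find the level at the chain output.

Stage 1: overshoot 16 dB → 16/16 = 1 dB → -35 dBFS.
Stage 2: below threshold (-35 ≤ -12.4); passes unchanged; output -35 dBFS.

-35 dBFS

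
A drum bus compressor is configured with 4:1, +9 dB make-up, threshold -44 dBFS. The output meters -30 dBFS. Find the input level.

-24 dBFS

Before make-up, the level was -30 − 9 = -39 dBFS.
The compressed level sits -39 − (-44) = 5 dB over threshold.
Undo the ratio: input overshoot = 5 × 4 = 20 dB, giving input = -24 dBFS.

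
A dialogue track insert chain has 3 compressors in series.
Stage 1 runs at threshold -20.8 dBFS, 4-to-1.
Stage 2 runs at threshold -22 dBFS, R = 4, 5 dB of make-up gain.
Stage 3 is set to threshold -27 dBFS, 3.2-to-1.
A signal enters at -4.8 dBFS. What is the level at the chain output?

Stage 1: 16 dB above -20.8 dBFS, reduced 4:1 to 4 dB above → -16.8 dBFS.
Stage 2: overshoot 5.2 dB → 5.2/4 = 1.3 dB → -20.7 dBFS; +5 dB make-up → -15.7 dBFS.
Stage 3: -15.7 dBFS is 11.3 dB over -27 dBFS; at 3.2:1 that becomes 3.53125 dB over, giving -23.46875 dBFS.

-23.46875 dBFS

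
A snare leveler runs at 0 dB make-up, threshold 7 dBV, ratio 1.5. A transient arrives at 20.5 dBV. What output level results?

20.5 dBV sits 13.5 dB over threshold.
At 1.5:1 the overshoot is divided by 1.5, leaving 9 dB above threshold.
That puts the output at 16 dBV.

16 dBV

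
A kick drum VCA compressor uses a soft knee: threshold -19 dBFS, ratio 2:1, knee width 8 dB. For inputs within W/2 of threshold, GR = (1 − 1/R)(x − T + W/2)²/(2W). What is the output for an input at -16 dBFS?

-17.53125 dBFS

x − T + W/2 = -16 − (-19) + 4 = 7.
GR = (1 − 1/2) × 7² / 16 = 0.5 × 49 / 16 = 1.53125 dB.
Output = -16 − 1.53125 = -17.53125 dBFS.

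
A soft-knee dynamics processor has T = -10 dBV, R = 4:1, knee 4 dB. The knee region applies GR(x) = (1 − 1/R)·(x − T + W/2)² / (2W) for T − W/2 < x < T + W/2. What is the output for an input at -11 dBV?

-11.09375 dBV

x − T + W/2 = -11 − (-10) + 2 = 1.
GR = (1 − 1/4) × 1² / 8 = 0.75 × 1 / 8 = 0.09375 dB.
Output = -11 − 0.09375 = -11.09375 dBV.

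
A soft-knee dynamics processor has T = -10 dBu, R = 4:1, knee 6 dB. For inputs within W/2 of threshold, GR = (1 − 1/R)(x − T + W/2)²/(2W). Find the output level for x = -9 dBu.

x − T + W/2 = -9 − (-10) + 3 = 4.
GR = (1 − 1/4) × 4² / 12 = 0.75 × 16 / 12 = 1 dB.
Output = -9 − 1 = -10 dBu.

-10 dBu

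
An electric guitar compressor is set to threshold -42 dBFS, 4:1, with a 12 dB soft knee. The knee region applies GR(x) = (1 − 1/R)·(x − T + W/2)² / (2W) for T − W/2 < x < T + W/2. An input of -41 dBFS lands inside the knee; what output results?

-42.53125 dBFS

x − T + W/2 = -41 − (-42) + 6 = 7.
GR = (1 − 1/4) × 7² / 24 = 0.75 × 49 / 24 = 1.53125 dB.
Output = -41 − 1.53125 = -42.53125 dBFS.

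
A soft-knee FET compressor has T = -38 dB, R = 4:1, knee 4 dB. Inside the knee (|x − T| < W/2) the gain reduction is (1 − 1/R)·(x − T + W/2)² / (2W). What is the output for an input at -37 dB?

-37.84375 dB

x − T + W/2 = -37 − (-38) + 2 = 3.
GR = (1 − 1/4) × 3² / 8 = 0.75 × 9 / 8 = 0.84375 dB.
Output = -37 − 0.84375 = -37.84375 dB.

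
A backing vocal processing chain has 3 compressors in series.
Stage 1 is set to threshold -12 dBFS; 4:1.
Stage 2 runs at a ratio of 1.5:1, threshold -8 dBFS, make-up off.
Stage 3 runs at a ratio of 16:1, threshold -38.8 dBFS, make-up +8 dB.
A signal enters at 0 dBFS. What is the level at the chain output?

Stage 1: 0 dBFS is 12 dB over -12 dBFS; at 4:1 that becomes 3 dB over, giving -9 dBFS.
Stage 2: -9 dBFS ≤ -8 dBFS, so stage 2 doesn't engage; output -9 dBFS.
Stage 3: 29.8 dB above -38.8 dBFS, reduced 16:1 to 1.8625 dB above → -36.9375 dBFS; +8 dB make-up → -28.9375 dBFS.

-28.9375 dBFS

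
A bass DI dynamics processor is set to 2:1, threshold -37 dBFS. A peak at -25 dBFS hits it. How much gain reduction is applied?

The signal is 12 dB above threshold.
After 2:1 compression the overshoot becomes 12/2 = 6 dB.
Gain reduction = 12 − 6 = 6 dB.

6 dB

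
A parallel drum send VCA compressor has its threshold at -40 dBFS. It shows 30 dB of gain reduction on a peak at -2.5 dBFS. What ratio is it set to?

5:1

Input overshoot = -2.5 − (-40) = 37.5 dB.
Output overshoot = 37.5 − 30 = 7.5 dB.
Ratio = input overshoot / output overshoot = 37.5 / 7.5 = 5.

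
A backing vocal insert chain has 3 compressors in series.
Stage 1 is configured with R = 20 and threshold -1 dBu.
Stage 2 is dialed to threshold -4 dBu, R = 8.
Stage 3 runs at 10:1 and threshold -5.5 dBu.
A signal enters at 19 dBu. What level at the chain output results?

Stage 1: overshoot 20 dB → 20/20 = 1 dB → 0 dBu.
Stage 2: overshoot 4 dB → 4/8 = 0.5 dB → -3.5 dBu.
Stage 3: overshoot 2 dB → 2/10 = 0.2 dB → -5.3 dBu.

-5.3 dBu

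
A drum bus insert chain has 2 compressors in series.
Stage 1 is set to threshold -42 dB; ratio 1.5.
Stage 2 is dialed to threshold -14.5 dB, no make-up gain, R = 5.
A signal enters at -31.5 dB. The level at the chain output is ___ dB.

-35 dB

Stage 1: -31.5 dB is 10.5 dB over -42 dB; at 1.5:1 that becomes 7 dB over, giving -35 dB.
Stage 2: below threshold (-35 ≤ -14.5); passes unchanged; output -35 dB.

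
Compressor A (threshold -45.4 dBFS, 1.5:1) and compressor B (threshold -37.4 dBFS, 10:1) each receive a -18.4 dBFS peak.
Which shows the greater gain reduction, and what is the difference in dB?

A: GR = 27 − 27/1.5 = 9 dB.
B: GR = 19 − 19/10 = 17.1 dB.
B applies 8.1 dB more gain reduction.

B, by 8.1 dB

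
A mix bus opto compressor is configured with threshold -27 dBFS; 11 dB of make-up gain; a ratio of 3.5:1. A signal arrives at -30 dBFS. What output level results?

-19 dBFS

-30 dBFS is 3 dB below the -27 dBFS threshold, so no gain reduction is applied.
Make-up gain adds 11 dB: -30 + 11 = -19 dBFS.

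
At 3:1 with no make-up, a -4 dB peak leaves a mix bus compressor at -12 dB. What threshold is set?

Input is 12 dB above T (since output overshoot × R = input overshoot: (-12 − T)·3 = -4 − T gives T = -16 dB).
Check: -16 + (-4 − (-16))/3 = -16 + 4 = -12 dB. ✓

-16 dB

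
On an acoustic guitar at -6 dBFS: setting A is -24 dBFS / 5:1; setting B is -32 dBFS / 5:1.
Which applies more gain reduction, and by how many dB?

B, by 6.4 dB

A: overshoot 18 dB → output overshoot 3.6 dB → GR 14.4 dB.
B: overshoot 26 dB → output overshoot 5.2 dB → GR 20.8 dB.
Difference: 6.4 dB in favour of B.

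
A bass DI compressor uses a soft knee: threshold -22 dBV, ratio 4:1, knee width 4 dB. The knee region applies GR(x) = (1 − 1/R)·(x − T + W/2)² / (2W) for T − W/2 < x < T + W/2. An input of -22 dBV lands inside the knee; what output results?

x − T + W/2 = -22 − (-22) + 2 = 2.
GR = (1 − 1/4) × 2² / 8 = 0.75 × 4 / 8 = 0.375 dB.
Output = -22 − 0.375 = -22.375 dBV.

-22.375 dBV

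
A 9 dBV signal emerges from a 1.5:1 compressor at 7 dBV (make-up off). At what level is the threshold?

3 dBV

Input is 6 dB above T (since output overshoot × R = input overshoot: (7 − T)·1.5 = 9 − T gives T = 3 dBV).
Check: 3 + (9 − 3)/1.5 = 3 + 4 = 7 dBV. ✓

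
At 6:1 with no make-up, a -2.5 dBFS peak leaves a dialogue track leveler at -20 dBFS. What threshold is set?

-23.5 dBFS

Input is 21 dB above T (since output overshoot × R = input overshoot: (-20 − T)·6 = -2.5 − T gives T = -23.5 dBFS).
Check: -23.5 + (-2.5 − (-23.5))/6 = -23.5 + 3.5 = -20 dBFS. ✓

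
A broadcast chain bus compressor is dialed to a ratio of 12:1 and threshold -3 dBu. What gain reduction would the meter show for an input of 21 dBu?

21 dBu exceeds the threshold by 24 dB.
After 12:1 compression the overshoot becomes 24/12 = 2 dB.
So the signal is attenuated by 24 − 2 = 22 dB.

22 dB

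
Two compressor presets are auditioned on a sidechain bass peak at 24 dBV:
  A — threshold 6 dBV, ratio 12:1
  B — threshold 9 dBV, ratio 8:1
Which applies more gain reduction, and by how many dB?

A, by 3.375 dB

A: GR = 18 − 18/12 = 16.5 dB.
B: GR = 15 − 15/8 = 13.125 dB.
A applies 3.375 dB more gain reduction.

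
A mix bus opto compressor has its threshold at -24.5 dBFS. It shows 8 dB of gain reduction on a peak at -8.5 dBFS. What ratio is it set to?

2:1

Input overshoot = -8.5 − (-24.5) = 16 dB.
Output overshoot = 16 − 8 = 8 dB.
Ratio = input overshoot / output overshoot = 16 / 8 = 2.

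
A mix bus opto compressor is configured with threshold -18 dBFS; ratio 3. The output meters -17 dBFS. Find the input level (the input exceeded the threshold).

-15 dBFS

The compressed level sits -17 − (-18) = 1 dB over threshold.
Input overshoot = R × output overshoot = 3 dB → input = -18 + 3 = -15 dBFS.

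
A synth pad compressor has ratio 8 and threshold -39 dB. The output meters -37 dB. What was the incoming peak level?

That's 2 dB above the -39 dB threshold.
Input overshoot = R × output overshoot = 16 dB → input = -39 + 16 = -23 dB.

-23 dB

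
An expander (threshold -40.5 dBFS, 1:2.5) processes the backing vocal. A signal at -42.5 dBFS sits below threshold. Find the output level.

Below threshold, a 1:2.5 expander applies gain = (2.5−1)×(T − x) of attenuation.
(2.5−1) × 2 = 3 dB, so output = -42.5 − 3 = -45.5 dBFS.

-45.5 dBFS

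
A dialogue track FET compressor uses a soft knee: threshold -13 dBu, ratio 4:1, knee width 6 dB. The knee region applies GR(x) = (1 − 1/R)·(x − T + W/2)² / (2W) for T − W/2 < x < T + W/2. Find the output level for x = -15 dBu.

-15.0625 dBu

x − T + W/2 = -15 − (-13) + 3 = 1.
GR = (1 − 1/4) × 1² / 12 = 0.75 × 1 / 12 = 0.0625 dB.
Output = -15 − 0.0625 = -15.0625 dBu.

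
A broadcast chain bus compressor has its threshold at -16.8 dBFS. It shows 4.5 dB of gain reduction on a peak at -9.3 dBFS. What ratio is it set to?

2.5:1

Input overshoot = -9.3 − (-16.8) = 7.5 dB.
Output overshoot = 7.5 − 4.5 = 3 dB.
Ratio = input overshoot / output overshoot = 7.5 / 3 = 2.5.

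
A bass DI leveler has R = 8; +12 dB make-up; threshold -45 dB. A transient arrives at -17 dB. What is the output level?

-29.5 dB

Overshoot: -17 − (-45) = 28 dB.
The 28 dB excess becomes 3.5 dB after 8:1 reduction.
So the level is -45 + 3.5 = -41.5 dB; make-up adds 12 dB, giving -29.5 dB.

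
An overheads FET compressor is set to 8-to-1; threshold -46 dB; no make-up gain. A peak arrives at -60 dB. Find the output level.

-60 dB

-60 dB is 14 dB below the -46 dB threshold, so no gain reduction is applied.
Output = input = -60 dB.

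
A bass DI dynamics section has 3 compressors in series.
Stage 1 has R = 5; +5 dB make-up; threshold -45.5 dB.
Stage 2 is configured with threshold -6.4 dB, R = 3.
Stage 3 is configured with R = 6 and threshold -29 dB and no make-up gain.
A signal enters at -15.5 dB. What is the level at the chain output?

-34.5 dB

Stage 1: -15.5 dB is 30 dB over -45.5 dB; at 5:1 that becomes 6 dB over, giving -39.5 dB; +5 dB make-up → -34.5 dB.
Stage 2: -34.5 dB ≤ -6.4 dB, so stage 2 doesn't engage; output -34.5 dB.
Stage 3: -34.5 dB ≤ -29 dB, so stage 3 doesn't engage; output -34.5 dB.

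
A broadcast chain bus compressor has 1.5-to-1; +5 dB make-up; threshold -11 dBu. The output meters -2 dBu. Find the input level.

-5 dBu

Remove make-up: -2 − 5 = -7 dBu.
That's 4 dB above the -11 dBu threshold.
Undo the ratio: input overshoot = 4 × 1.5 = 6 dB, giving input = -5 dBu.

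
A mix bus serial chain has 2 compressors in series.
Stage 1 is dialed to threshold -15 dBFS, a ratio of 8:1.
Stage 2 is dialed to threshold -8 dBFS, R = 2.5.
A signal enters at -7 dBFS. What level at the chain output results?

Stage 1: overshoot 8 dB → 8/8 = 1 dB → -14 dBFS.
Stage 2: -14 dBFS is at or below the -8 dBFS threshold — no compression; output -14 dBFS.

-14 dBFS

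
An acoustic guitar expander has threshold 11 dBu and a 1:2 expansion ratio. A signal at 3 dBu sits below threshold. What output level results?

-5 dBu

Undershoot = 11 − 3 = 8 dB.
At 1:2, that expands to 16 dB under threshold.
Output = 11 − 16 = -5 dBu.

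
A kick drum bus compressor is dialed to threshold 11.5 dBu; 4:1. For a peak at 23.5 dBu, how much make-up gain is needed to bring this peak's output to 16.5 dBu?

Without make-up, output = threshold + overshoot/4 = 11.5 + 3 = 14.5 dBu.
Gap to target: 2 dB.

2 dB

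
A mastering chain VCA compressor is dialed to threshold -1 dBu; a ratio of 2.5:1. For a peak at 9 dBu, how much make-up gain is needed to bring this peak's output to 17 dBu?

14 dB

The peak compresses to -1 + 10/2.5 = 3 dBu.
To reach 17 dBu requires 17 − 3 = 14 dB of make-up.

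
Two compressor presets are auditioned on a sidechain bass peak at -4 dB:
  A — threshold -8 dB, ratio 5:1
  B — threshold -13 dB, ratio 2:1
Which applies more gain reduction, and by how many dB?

B, by 1.3 dB

A: GR = 4 − 4/5 = 3.2 dB.
B: GR = 9 − 9/2 = 4.5 dB.
B reduces 1.3 dB more.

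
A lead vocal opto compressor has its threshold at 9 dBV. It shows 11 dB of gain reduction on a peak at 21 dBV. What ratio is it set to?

Input overshoot = 21 − 9 = 12 dB.
Output overshoot = 12 − 11 = 1 dB.
Ratio = input overshoot / output overshoot = 12 / 1 = 12.

12:1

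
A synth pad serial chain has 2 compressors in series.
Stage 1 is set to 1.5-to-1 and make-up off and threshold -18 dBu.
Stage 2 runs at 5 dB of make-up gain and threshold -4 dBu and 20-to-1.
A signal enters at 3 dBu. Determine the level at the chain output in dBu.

Stage 1: overshoot 21 dB → 21/1.5 = 14 dB → -4 dBu.
Stage 2: -4 dBu is at or below the -4 dBu threshold — no compression; make-up brings it to 1 dBu.

1 dBu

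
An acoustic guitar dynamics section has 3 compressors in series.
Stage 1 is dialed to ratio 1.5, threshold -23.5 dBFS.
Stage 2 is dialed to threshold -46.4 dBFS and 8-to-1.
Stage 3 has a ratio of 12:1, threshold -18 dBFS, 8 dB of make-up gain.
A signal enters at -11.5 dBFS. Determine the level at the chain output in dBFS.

-34.5375 dBFS

Stage 1: -11.5 dBFS is 12 dB over -23.5 dBFS; at 1.5:1 that becomes 8 dB over, giving -15.5 dBFS.
Stage 2: -15.5 dBFS is 30.9 dB over -46.4 dBFS; at 8:1 that becomes 3.8625 dB over, giving -42.5375 dBFS.
Stage 3: below threshold (-42.5375 ≤ -18); passes unchanged; make-up brings it to -34.5375 dBFS.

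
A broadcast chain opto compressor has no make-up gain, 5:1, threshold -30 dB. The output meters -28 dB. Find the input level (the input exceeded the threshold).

-20 dB

The compressed level sits -28 − (-30) = 2 dB over threshold.
Input overshoot = R × output overshoot = 10 dB → input = -30 + 10 = -20 dB.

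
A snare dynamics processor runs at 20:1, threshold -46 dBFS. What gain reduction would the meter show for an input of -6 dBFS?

-6 dBFS exceeds the threshold by 40 dB.
A 20:1 ratio leaves 2 dB of that excess.
Gain reduction = 40 − 2 = 38 dB.

38 dB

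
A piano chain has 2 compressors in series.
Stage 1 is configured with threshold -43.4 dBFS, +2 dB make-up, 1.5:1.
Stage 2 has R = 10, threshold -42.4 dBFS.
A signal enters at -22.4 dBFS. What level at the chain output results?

-40.9 dBFS

Stage 1: overshoot 21 dB → 21/1.5 = 14 dB → -29.4 dBFS; +2 dB make-up → -27.4 dBFS.
Stage 2: -27.4 dBFS is 15 dB over -42.4 dBFS; at 10:1 that becomes 1.5 dB over, giving -40.9 dBFS.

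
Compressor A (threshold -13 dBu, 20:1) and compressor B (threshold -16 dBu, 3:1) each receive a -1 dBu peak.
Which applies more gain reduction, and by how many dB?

A, by 1.4 dB

A: GR = 12 − 12/20 = 11.4 dB.
B: GR = 15 − 15/3 = 10 dB.
Difference: 1.4 dB in favour of A.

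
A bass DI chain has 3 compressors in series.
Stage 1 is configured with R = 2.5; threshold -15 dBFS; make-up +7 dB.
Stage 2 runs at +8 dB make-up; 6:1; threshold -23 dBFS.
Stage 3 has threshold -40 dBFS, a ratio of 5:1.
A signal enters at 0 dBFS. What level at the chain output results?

-34.3 dBFS

Stage 1: 0 dBFS is 15 dB over -15 dBFS; at 2.5:1 that becomes 6 dB over, giving -9 dBFS; +7 dB make-up → -2 dBFS.
Stage 2: overshoot 21 dB → 21/6 = 3.5 dB → -19.5 dBFS; +8 dB make-up → -11.5 dBFS.
Stage 3: overshoot 28.5 dB → 28.5/5 = 5.7 dB → -34.3 dBFS.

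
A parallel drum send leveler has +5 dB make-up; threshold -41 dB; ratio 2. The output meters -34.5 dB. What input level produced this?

-38 dB

Stripping the +5 dB make-up gives -39.5 dB at the gain stage.
The compressed level sits -39.5 − (-41) = 1.5 dB over threshold.
Input overshoot = R × output overshoot = 3 dB → input = -41 + 3 = -38 dB.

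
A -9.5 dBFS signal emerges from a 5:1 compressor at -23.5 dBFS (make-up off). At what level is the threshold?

Let T be the threshold. Output overshoot = (input overshoot)/R, so -23.5 − T = (-9.5 − T)/5.
5·(-23.5 − T) = -9.5 − T → 4·T = -117.5 − (-9.5) = -108.
T = -108/4 = -27 dBFS.

-27 dBFS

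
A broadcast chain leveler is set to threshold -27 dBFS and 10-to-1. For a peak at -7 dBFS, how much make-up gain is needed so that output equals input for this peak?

Without make-up, output = threshold + overshoot/10 = -27 + 2 = -25 dBFS.
Gap to target: 18 dB.

18 dB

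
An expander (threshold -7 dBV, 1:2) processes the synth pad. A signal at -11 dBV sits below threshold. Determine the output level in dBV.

-15 dBV

The input is 4 dB below the -7 dBV threshold.
A 1:2 expander multiplies undershoot by 2: 4 × 2 = 8 dB below threshold.
Output = -7 − 8 = -15 dBV.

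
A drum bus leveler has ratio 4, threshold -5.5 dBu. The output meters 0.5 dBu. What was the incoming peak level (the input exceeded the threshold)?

Post-compression overshoot = 0.5 − (-5.5) = 6 dB.
Input overshoot = R × output overshoot = 24 dB → input = -5.5 + 24 = 18.5 dBu.

18.5 dBu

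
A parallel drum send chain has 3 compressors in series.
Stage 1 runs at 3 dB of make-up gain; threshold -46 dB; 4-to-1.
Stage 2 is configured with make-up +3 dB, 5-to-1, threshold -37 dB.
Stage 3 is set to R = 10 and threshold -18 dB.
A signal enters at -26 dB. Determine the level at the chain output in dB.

Stage 1: 20 dB above -46 dB, reduced 4:1 to 5 dB above → -41 dB; +3 dB make-up → -38 dB.
Stage 2: -38 dB ≤ -37 dB, so stage 2 doesn't engage; make-up brings it to -35 dB.
Stage 3: -35 dB is at or below the -18 dB threshold — no compression; output -35 dB.

-35 dB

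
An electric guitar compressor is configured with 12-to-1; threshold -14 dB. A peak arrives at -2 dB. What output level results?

The input is 12 dB above the -14 dB threshold.
The 12 dB excess becomes 1 dB after 12:1 reduction.
That puts the output at -13 dB.

-13 dB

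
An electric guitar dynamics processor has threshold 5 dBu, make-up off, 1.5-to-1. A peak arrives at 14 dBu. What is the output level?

11 dBu

14 dBu sits 9 dB over threshold.
At 1.5:1 the overshoot is divided by 1.5, leaving 6 dB above threshold.
So the level is 5 + 6 = 11 dBu.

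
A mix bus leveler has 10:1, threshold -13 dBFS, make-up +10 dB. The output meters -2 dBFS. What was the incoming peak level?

-3 dBFS

Before make-up, the level was -2 − 10 = -12 dBFS.
The compressed level sits -12 − (-13) = 1 dB over threshold.
Undo the ratio: input overshoot = 1 × 10 = 10 dB, giving input = -3 dBFS.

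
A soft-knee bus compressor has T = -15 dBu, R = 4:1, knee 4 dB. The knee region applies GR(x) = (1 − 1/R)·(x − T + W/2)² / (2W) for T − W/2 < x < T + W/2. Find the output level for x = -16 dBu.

x − T + W/2 = -16 − (-15) + 2 = 1.
GR = (1 − 1/4) × 1² / 8 = 0.75 × 1 / 8 = 0.09375 dB.
Output = -16 − 0.09375 = -16.09375 dBu.

-16.09375 dBu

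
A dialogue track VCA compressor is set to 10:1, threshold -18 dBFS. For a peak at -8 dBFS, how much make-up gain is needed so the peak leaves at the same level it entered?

Overshoot 10 dB → 10/10 = 1 dB after compression, so the compressed level is -18 + 1 = -17 dBFS.
Make-up = target − compressed = -8 − (-17) = 9 dB.

9 dB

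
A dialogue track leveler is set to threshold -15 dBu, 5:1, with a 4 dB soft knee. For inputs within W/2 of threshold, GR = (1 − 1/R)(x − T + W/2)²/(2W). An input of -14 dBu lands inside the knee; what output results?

x − T + W/2 = -14 − (-15) + 2 = 3.
GR = (1 − 1/5) × 3² / 8 = 0.8 × 9 / 8 = 0.9 dB.
Output = -14 − 0.9 = -14.9 dBu.

-14.9 dBu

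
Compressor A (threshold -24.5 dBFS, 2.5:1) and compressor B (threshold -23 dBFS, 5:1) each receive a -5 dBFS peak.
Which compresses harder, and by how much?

A: 19.5 dB over, compressed to 7.8 dB over, so 11.7 dB of GR.
B: 18 dB over, compressed to 3.6 dB over, so 14.4 dB of GR.
B reduces 2.7 dB more.

B, by 2.7 dB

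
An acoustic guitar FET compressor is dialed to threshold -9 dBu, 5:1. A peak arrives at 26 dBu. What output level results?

-2 dBu

The input is 35 dB above the -9 dBu threshold.
5:1 compression reduces that to 35/5 = 7 dB over.
That puts the output at -2 dBu.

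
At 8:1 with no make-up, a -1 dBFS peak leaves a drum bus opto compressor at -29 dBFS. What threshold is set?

Let T be the threshold. Output overshoot = (input overshoot)/R, so -29 − T = (-1 − T)/8.
8·(-29 − T) = -1 − T → 7·T = -232 − (-1) = -231.
T = -231/7 = -33 dBFS.

-33 dBFS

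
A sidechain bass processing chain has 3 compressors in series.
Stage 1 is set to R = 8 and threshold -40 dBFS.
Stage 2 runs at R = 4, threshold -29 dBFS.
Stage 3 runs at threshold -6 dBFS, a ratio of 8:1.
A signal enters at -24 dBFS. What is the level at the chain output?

-38 dBFS

Stage 1: -24 dBFS is 16 dB over -40 dBFS; at 8:1 that becomes 2 dB over, giving -38 dBFS.
Stage 2: -38 dBFS is at or below the -29 dBFS threshold — no compression; output -38 dBFS.
Stage 3: -38 dBFS ≤ -6 dBFS, so stage 3 doesn't engage; output -38 dBFS.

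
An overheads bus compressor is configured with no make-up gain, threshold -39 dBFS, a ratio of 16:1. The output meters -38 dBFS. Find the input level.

-23 dBFS

That's 1 dB above the -39 dBFS threshold.
Input overshoot = R × output overshoot = 16 dB → input = -39 + 16 = -23 dBFS.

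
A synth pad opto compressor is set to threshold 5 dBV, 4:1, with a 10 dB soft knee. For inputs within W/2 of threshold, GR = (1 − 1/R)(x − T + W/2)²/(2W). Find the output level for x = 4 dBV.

x − T + W/2 = 4 − 5 + 5 = 4.
GR = (1 − 1/4) × 4² / 20 = 0.75 × 16 / 20 = 0.6 dB.
Output = 4 − 0.6 = 3.4 dBV.

3.4 dBV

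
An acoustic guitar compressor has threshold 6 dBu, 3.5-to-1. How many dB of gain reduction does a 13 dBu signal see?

13 dBu exceeds the threshold by 7 dB.
At 3.5:1, output sits 7/3.5 = 2 dB above threshold.
Gain reduction = 7 − 2 = 5 dB.

5 dB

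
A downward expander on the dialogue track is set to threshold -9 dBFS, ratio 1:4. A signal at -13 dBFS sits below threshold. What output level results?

The input is 4 dB below the -9 dBFS threshold.
A 1:4 expander multiplies undershoot by 4: 4 × 4 = 16 dB below threshold.
Output = -9 − 16 = -25 dBFS.

-25 dBFS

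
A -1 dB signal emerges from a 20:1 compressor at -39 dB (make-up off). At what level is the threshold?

-41 dB

Let T be the threshold. Output overshoot = (input overshoot)/R, so -39 − T = (-1 − T)/20.
20·(-39 − T) = -1 − T → 19·T = -780 − (-1) = -779.
T = -779/19 = -41 dB.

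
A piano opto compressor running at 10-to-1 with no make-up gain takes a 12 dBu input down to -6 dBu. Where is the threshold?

Gain reduction = 12 − (-6) = 18 dB; output overshoot = GR / (R − 1) = 18 / 9 = 2 dB.
Threshold = output − output overshoot = -6 − 2 = -8 dBu.

-8 dBu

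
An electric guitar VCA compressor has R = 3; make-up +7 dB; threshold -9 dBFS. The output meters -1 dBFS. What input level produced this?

Before make-up, the level was -1 − 7 = -8 dBFS.
Post-compression overshoot = -8 − (-9) = 1 dB.
Undo the ratio: input overshoot = 1 × 3 = 3 dB, giving input = -6 dBFS.

-6 dBFS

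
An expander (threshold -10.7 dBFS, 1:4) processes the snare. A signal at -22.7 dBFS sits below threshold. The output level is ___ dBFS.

-58.7 dBFS

The input is 12 dB below the -10.7 dBFS threshold.
A 1:4 expander multiplies undershoot by 4: 12 × 4 = 48 dB below threshold.
Output = -10.7 − 48 = -58.7 dBFS.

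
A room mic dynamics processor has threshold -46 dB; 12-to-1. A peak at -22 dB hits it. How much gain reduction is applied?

22 dB

The signal is 24 dB above threshold.
After 12:1 compression the overshoot becomes 24/12 = 2 dB.
Gain reduction = 24 − 2 = 22 dB.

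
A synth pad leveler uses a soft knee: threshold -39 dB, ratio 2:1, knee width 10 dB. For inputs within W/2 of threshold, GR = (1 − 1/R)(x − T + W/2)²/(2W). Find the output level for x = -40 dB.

x − T + W/2 = -40 − (-39) + 5 = 4.
GR = (1 − 1/2) × 4² / 20 = 0.5 × 16 / 20 = 0.4 dB.
Output = -40 − 0.4 = -40.4 dB.

-40.4 dB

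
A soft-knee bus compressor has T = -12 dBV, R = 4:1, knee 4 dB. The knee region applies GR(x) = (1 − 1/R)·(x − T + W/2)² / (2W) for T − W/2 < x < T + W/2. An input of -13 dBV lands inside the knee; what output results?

-13.09375 dBV

x − T + W/2 = -13 − (-12) + 2 = 1.
GR = (1 − 1/4) × 1² / 8 = 0.75 × 1 / 8 = 0.09375 dB.
Output = -13 − 0.09375 = -13.09375 dBV.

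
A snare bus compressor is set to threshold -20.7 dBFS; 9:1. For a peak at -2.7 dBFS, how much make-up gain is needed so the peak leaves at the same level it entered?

16 dB

Overshoot 18 dB → 18/9 = 2 dB after compression, so the compressed level is -20.7 + 2 = -18.7 dBFS.
Make-up = target − compressed = -2.7 − (-18.7) = 16 dB.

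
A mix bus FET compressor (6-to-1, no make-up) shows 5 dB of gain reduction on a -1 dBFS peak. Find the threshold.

Gain reduction = -1 − (-6) = 5 dB; output overshoot = GR / (R − 1) = 5 / 5 = 1 dB.
Threshold = output − output overshoot = -6 − 1 = -7 dBFS.

-7 dBFS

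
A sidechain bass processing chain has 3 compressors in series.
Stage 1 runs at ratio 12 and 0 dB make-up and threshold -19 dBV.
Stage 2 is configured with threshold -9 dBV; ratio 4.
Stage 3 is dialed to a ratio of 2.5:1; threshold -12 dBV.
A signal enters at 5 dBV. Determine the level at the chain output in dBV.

-17 dBV

Stage 1: 5 dBV is 24 dB over -19 dBV; at 12:1 that becomes 2 dB over, giving -17 dBV.
Stage 2: below threshold (-17 ≤ -9); passes unchanged; output -17 dBV.
Stage 3: -17 dBV is at or below the -12 dBV threshold — no compression; output -17 dBV.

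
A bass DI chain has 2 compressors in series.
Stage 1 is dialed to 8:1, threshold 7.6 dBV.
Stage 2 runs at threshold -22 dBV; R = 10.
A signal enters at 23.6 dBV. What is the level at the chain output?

Stage 1: overshoot 16 dB → 16/8 = 2 dB → 9.6 dBV.
Stage 2: 31.6 dB above -22 dBV, reduced 10:1 to 3.16 dB above → -18.84 dBV.

-18.84 dBV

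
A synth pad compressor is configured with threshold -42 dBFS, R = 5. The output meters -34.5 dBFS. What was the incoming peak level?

-4.5 dBFS

That's 7.5 dB above the -42 dBFS threshold.
Undo the ratio: input overshoot = 7.5 × 5 = 37.5 dB, giving input = -4.5 dBFS.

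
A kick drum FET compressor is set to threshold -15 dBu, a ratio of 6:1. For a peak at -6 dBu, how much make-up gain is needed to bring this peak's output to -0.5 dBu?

13 dB

The peak compresses to -15 + 9/6 = -13.5 dBu.
To reach -0.5 dBu requires -0.5 − (-13.5) = 13 dB of make-up.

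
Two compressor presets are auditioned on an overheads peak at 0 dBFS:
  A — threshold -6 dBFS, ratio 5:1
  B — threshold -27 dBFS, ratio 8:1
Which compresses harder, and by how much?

B, by 18.825 dB

A: GR = 6 − 6/5 = 4.8 dB.
B: GR = 27 − 27/8 = 23.625 dB.
B reduces 18.825 dB more.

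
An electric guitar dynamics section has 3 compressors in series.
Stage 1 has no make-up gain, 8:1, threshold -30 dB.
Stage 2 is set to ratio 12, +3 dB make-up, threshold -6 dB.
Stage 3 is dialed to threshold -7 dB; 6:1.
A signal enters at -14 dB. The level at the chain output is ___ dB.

Stage 1: 16 dB above -30 dB, reduced 8:1 to 2 dB above → -28 dB.
Stage 2: below threshold (-28 ≤ -6); passes unchanged; make-up brings it to -25 dB.
Stage 3: below threshold (-25 ≤ -7); passes unchanged; output -25 dB.

-25 dB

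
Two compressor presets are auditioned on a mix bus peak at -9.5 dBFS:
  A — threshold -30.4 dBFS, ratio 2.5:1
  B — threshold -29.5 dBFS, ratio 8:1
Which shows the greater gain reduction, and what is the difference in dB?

B, by 4.96 dB

A: GR = 20.9 − 20.9/2.5 = 12.54 dB.
B: GR = 20 − 20/8 = 17.5 dB.
Difference: 4.96 dB in favour of B.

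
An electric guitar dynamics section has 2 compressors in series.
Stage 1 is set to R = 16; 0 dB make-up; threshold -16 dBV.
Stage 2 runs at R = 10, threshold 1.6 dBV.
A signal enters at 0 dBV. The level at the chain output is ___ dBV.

Stage 1: 16 dB above -16 dBV, reduced 16:1 to 1 dB above → -15 dBV.
Stage 2: below threshold (-15 ≤ 1.6); passes unchanged; output -15 dBV.

-15 dBV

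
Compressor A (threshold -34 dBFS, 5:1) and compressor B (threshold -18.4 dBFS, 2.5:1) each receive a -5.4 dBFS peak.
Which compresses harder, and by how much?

A: GR = 28.6 − 28.6/5 = 22.88 dB.
B: GR = 13 − 13/2.5 = 7.8 dB.
Difference: 15.08 dB in favour of A.

A, by 15.08 dB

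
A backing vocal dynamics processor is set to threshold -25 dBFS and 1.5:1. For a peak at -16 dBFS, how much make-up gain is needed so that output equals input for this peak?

Overshoot 9 dB → 9/1.5 = 6 dB after compression, so the compressed level is -25 + 6 = -19 dBFS.
Make-up = target − compressed = -16 − (-19) = 3 dB.

3 dB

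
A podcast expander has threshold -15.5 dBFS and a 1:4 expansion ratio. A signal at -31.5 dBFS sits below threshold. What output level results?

The input is 16 dB below the -15.5 dBFS threshold.
A 1:4 expander multiplies undershoot by 4: 16 × 4 = 64 dB below threshold.
Output = -15.5 − 64 = -79.5 dBFS.

-79.5 dBFS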